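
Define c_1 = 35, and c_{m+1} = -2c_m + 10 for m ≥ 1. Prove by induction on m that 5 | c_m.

Base case: c_1 = 35 = 5·7, so 5 | c_1.
Assume 5 | c_k, so c_k = 5t for some integer t.
Then c_{k+1} = -2c_k + 10 = -2·(5t) + 10 = 5(-2t + 2), so 5 | c_{k+1}.
By induction, 5 | c_m for all m ≥ 1.

5 | c_m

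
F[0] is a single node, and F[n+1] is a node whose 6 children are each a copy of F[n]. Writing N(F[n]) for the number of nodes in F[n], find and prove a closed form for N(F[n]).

Claim: N(F[n]) = (6^{n+1} − 1)/5.

Base case: N(F[0]) = 1, and (6^{0+1} − 1)/5 = 1.
Assume N(F[m]) = (6^{m+1} − 1)/5.
Then N(F[m+1]) = 1 + 6N(F[m]) = 1 + 6·(6^{m+1} − 1)/5 = 1 + (6^{m+2} − 6)/5 = (5 + 6^{m+2} − 6)/5 = (6^{m+2} − 1)/5.
Hence N(F[n]) = (6^{n+1} − 1)/5 for every n ≥ 0, by induction.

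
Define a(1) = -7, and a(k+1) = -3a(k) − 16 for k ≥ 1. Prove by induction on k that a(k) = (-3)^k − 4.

Base case: a(1) = -7, and (-3)^1 − 4 = -3 − 4 = -7.
Assume a(r) = (-3)^r − 4 for some r ≥ 1.
Then a(r+1) = -3a(r) − 16 = -3·((-3)^r − 4) − 16 = -3·(-3)^r + 12 − 16 = (-3)^{r+1} − 4.
So the formula holds for r+1, and by induction a(k) = (-3)^k − 4 for all k ≥ 1.

a(k) = (-3)^k − 4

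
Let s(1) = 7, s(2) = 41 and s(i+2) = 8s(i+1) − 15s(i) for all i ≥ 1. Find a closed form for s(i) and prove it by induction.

Claim: s(i) = 2·5^i − 3^i.

Base cases: s(1) = 7 and 2·5^1 − 3^1 = 7; s(2) = 41 and 2·5^2 − 3^2 = 41.
Assume s(j) = 2·5^j − 3^j for all 1 ≤ j ≤ m, where m ≥ 2.
Then s(m+1) = 8s(m) − 15s(m−1) = 8·(2·5^m − 3^m) − 15·(2·5^{m−1} − 3^{m−1}) = 2·(8·5 − 15)5^{m−1} − (8·3 − 15)3^{m−1} = 50·5^{m−1} − 9·3^{m−1} = 2·5^{m+1} − 3^{m+1}.
This completes the inductive step, so s(i) = 2·5^i − 3^i for all i ≥ 1.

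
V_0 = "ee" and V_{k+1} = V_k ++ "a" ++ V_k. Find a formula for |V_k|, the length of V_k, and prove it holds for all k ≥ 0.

Claim: |V_k| = 3·2^k − 1.

Base case: |V_0| = 2, and 3·2^0 − 1 = 2.
Assume |V_m| = 3·2^m − 1.
Then |V_{m+1}| = |V_m| + 1 + |V_m| = 2|V_m| + 1 = 2(3·2^m − 1) + 1 = 3·2^{m+1} − 2 + 1 = 3·2^{m+1} − 1.
So the formula holds for m+1, and by induction |V_k| = 3·2^k − 1 for all k ≥ 0.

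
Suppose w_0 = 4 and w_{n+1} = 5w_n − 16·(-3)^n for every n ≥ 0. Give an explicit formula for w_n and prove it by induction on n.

Claim: w_n = 2·5^n + 2·(-3)^n.

Base case: w_0 = 4, and 2·5^0 + 2·(-3)^0 = 2 + 2 = 4.
Assume w_j = 2·5^j + 2·(-3)^j for some j ≥ 0.
Then w_{j+1} = 5w_j − 16·(-3)^j = 5·(2·5^j + 2·(-3)^j) − 16·(-3)^j = 2·5^{j+1} + 10·(-3)^j − 16·(-3)^j = 2·5^{j+1} − 6·(-3)^j = 2·5^{j+1} + 2·(-3)^{j+1}.
By induction, w_n = 2·5^n + 2·(-3)^n for all n ≥ 0.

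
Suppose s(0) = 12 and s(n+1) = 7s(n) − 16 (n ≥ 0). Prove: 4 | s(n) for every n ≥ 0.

Base case: s(0) = 12 = 4·3, so 4 | s(0).
Assume 4 | s(r), so s(r) = 4t for some integer t.
Then s(r+1) = 7s(r) − 16 = 7·(4t) − 16 = 4(7t − 4), so 4 | s(r+1).
By induction, 4 | s(n) for all n ≥ 0.

4 | s(n)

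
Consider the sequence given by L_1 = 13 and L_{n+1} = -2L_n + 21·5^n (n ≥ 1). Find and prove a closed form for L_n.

Claim: L_n = (-2)^n + 3·5^n.

Base case: L_1 = 13, and (-2)^1 + 3·5^1 = -2 + 15 = 13.
Assume L_j = (-2)^j + 3·5^j for some j ≥ 1.
Then L_{j+1} = -2L_j + 21·5^j = -2·((-2)^j + 3·5^j) + 21·5^j = (-2)^{j+1} − 6·5^j + 21·5^j = (-2)^{j+1} + 15·5^j = (-2)^{j+1} + 3·5^{j+1}.
By induction, L_n = (-2)^n + 3·5^n for all n ≥ 1.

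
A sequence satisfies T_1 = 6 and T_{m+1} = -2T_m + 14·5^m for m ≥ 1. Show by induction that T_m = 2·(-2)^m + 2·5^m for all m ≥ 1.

Base case: T_1 = 6, and 2·(-2)^1 + 2·5^1 = -4 + 10 = 6.
Assume T_k = 2·(-2)^k + 2·5^k for some k ≥ 1.
Then T_{k+1} = -2T_k + 14·5^k = -2·(2·(-2)^k + 2·5^k) + 14·5^k = 2·(-2)^{k+1} − 4·5^k + 14·5^k = 2·(-2)^{k+1} + 10·5^k = 2·(-2)^{k+1} + 2·5^{k+1}.
This completes the inductive step, so T_m = 2·(-2)^m + 2·5^m for all m ≥ 1.

T_m = 2·(-2)^m + 2·5^m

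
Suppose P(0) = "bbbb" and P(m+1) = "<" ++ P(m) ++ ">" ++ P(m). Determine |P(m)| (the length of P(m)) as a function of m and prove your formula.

Claim: |P(m)| = 6·2^m − 2.

Base case: |P(0)| = 4, and 6·2^0 − 2 = 4.
Assume |P(j)| = 6·2^j − 2.
Then |P(j+1)| = 1 + |P(j)| + 1 + |P(j)| = 2|P(j)| + 2 = 2(6·2^j − 2) + 2 = 6·2^{j+1} − 4 + 2 = 6·2^{j+1} − 2.
So the formula holds for j+1, and by induction |P(m)| = 6·2^m − 2 for all m ≥ 0.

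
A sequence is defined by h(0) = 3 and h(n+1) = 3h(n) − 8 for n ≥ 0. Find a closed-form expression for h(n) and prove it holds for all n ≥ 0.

Claim: h(n) = -3^n + 4.

Base case: h(0) = 3, and -3^0 + 4 = -1 + 4 = 3.
Assume h(m) = -3^m + 4 for some m ≥ 0.
Then h(m+1) = 3h(m) − 8 = 3·(-3^m + 4) − 8 = -3^{m+1} + 12 − 8 = -3^{m+1} + 4.
By induction, h(n) = -3^n + 4 for all n ≥ 0.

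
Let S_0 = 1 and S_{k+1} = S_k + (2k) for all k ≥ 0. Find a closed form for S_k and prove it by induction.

Claim: S_k = k^2 − k + 1.

Base case: S_0 = 1, and 0^2 − 0 + 1 = 1.
Assume S_r = r^2 − r + 1.
Then S_{r+1} = S_r + (2r) = (r^2 − r + 1) + (2r) = r^2 + r + 1,
and (r+1)^2 − (r+1) + 1 = r^2 + r + 1.
By induction, S_k = k^2 − k + 1 for all k ≥ 0.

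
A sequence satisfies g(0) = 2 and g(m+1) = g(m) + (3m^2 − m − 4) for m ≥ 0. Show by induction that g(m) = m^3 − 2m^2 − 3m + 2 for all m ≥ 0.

Base case: g(0) = 2, and 0^3 − 2·0^2 − 3·0 + 2 = 2.
Assume g(k) = k^3 − 2k^2 − 3k + 2.
Then g(k+1) = g(k) + (3k^2 − k − 4) = (k^3 − 2k^2 − 3k + 2) + (3k^2 − k − 4) = k^3 + k^2 − 4k − 2,
and (k+1)^3 − 2·(k+1)^2 − 3·(k+1) + 2 = k^3 + k^2 − 4k − 2.
By induction, g(m) = m^3 − 2m^2 − 3m + 2 for all m ≥ 0.

g(m) = m^3 − 2m^2 − 3m + 2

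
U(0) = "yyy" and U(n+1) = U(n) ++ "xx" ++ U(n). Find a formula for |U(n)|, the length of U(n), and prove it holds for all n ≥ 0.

Claim: |U(n)| = 5·2^n − 2.

Base case: |U(0)| = 3, and 5·2^0 − 2 = 3.
Assume |U(m)| = 5·2^m − 2.
Then |U(m+1)| = |U(m)| + 2 + |U(m)| = 2|U(m)| + 2 = 2(5·2^m − 2) + 2 = 5·2^{m+1} − 4 + 2 = 5·2^{m+1} − 2.
Hence |U(n)| = 5·2^n − 2 for every n ≥ 0, by induction.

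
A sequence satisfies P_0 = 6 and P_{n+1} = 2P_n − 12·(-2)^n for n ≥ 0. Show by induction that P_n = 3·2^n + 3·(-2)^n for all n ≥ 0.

Base case: P_0 = 6, and 3·2^0 + 3·(-2)^0 = 3 + 3 = 6.
Assume P_m = 3·2^m + 3·(-2)^m for some m ≥ 0.
Then P_{m+1} = 2P_m − 12·(-2)^m = 2·(3·2^m + 3·(-2)^m) − 12·(-2)^m = 3·2^{m+1} + 6·(-2)^m − 12·(-2)^m = 3·2^{m+1} − 6·(-2)^m = 3·2^{m+1} + 3·(-2)^{m+1}.
This completes the inductive step, so P_n = 3·2^n + 3·(-2)^n for all n ≥ 0.

P_n = 3·2^n + 3·(-2)^n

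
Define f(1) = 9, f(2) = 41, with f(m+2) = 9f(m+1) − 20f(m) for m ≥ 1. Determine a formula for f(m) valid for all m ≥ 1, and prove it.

Claim: f(m) = 4^m + 5^m.

Base cases: f(1) = 9 and 4^1 + 5^1 = 9; f(2) = 41 and 4^2 + 5^2 = 41.
Assume f(i) = 4^i + 5^i for all 1 ≤ i ≤ j, where j ≥ 2.
Then f(j+1) = 9f(j) − 20f(j−1) = 9·(4^j + 5^j) − 20·(4^{j−1} + 5^{j−1}) = (9·4 − 20)4^{j−1} + (9·5 − 20)5^{j−1} = 16·4^{j−1} + 25·5^{j−1} = 4^{j+1} + 5^{j+1}.
This completes the inductive step, so f(m) = 4^m + 5^m for all m ≥ 1.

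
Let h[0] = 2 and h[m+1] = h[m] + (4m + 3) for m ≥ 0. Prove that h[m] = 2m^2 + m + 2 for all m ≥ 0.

Base case: h[0] = 2, and 2·0^2 + 0 + 2 = 2.
Assume h[k] = 2k^2 + k + 2.
Then h[k+1] = h[k] + (4k + 3) = (2k^2 + k + 2) + (4k + 3) = 2k^2 + 5k + 5,
and 2·(k+1)^2 + (k+1) + 2 = 2k^2 + 5k + 5.
This completes the inductive step, so h[m] = 2m^2 + m + 2 for all m ≥ 0.

h[m] = 2m^2 + m + 2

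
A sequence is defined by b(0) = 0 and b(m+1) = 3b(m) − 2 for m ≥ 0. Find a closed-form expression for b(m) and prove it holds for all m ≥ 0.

Claim: b(m) = -3^m + 1.

Base case: b(0) = 0, and -3^0 + 1 = -1 + 1 = 0.
Assume b(r) = -3^r + 1 for some r ≥ 0.
Then b(r+1) = 3b(r) − 2 = 3·(-3^r + 1) − 2 = -3^{r+1} + 3 − 2 = -3^{r+1} + 1.
So the formula holds for r+1, and by induction b(m) = -3^m + 1 for all m ≥ 0.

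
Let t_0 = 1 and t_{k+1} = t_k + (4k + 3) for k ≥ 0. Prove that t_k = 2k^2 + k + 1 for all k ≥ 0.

Base case: t_0 = 1, and 2·0^2 + 0 + 1 = 1.
Assume t_j = 2j^2 + j + 1.
Then t_{j+1} = t_j + (4j + 3) = (2j^2 + j + 1) + (4j + 3) = 2j^2 + 5j + 4,
and 2·(j+1)^2 + (j+1) + 1 = 2j^2 + 5j + 4.
This completes the inductive step, so t_k = 2k^2 + k + 1 for all k ≥ 0.

t_k = 2k^2 + k + 1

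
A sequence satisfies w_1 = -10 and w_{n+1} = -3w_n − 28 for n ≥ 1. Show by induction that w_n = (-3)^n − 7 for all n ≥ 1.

Base case: w_1 = -10, and (-3)^1 − 7 = -3 − 7 = -10.
Assume w_m = (-3)^m − 7 for some m ≥ 1.
Then w_{m+1} = -3w_m − 28 = -3·((-3)^m − 7) − 28 = -3·(-3)^m + 21 − 28 = (-3)^{m+1} − 7.
By induction, w_n = (-3)^n − 7 for all n ≥ 1.

w_n = (-3)^n − 7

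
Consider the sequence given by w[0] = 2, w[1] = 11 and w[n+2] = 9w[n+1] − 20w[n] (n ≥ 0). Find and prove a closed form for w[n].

Claim: w[n] = 3·5^n − 4^n.

Base cases: w[0] = 2 and 3·5^0 − 4^0 = 2; w[1] = 11 and 3·5^1 − 4^1 = 11.
Assume w[j] = 3·5^j − 4^j for all 0 ≤ j ≤ m, where m ≥ 1.
Then w[m+1] = 9w[m] − 20w[m−1] = 9·(3·5^m − 4^m) − 20·(3·5^{m−1} − 4^{m−1}) = 3·(9·5 − 20)5^{m−1} − (9·4 − 20)4^{m−1} = 75·5^{m−1} − 16·4^{m−1} = 3·5^{m+1} − 4^{m+1}.
So the formula holds for m+1, and by strong induction w[n] = 3·5^n − 4^n for all n ≥ 0.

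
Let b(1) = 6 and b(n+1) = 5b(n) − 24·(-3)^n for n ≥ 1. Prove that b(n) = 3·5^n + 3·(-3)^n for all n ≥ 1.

Base case: b(1) = 6, and 3·5^1 + 3·(-3)^1 = 15 − 9 = 6.
Assume b(m) = 3·5^m + 3·(-3)^m for some m ≥ 1.
Then b(m+1) = 5b(m) − 24·(-3)^m = 5·(3·5^m + 3·(-3)^m) − 24·(-3)^m = 3·5^{m+1} + 15·(-3)^m − 24·(-3)^m = 3·5^{m+1} − 9·(-3)^m = 3·5^{m+1} + 3·(-3)^{m+1}.
Hence b(n) = 3·5^n + 3·(-3)^n for every n ≥ 1, by induction.

b(n) = 3·5^n + 3·(-3)^n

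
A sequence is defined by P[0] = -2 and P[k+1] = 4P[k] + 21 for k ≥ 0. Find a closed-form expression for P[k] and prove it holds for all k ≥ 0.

Claim: P[k] = 5·4^k − 7.

Base case: P[0] = -2, and 5·4^0 − 7 = 5 − 7 = -2.
Assume P[m] = 5·4^m − 7 for some m ≥ 0.
Then P[m+1] = 4P[m] + 21 = 4·(5·4^m − 7) + 21 = 20·4^m − 28 + 21 = 5·4^{m+1} − 7.
Hence P[k] = 5·4^k − 7 for every k ≥ 0, by induction.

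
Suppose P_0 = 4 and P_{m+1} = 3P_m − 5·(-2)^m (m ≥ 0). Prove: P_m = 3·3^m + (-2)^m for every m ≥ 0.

Base case: P_0 = 4, and 3·3^0 + (-2)^0 = 3 + 1 = 4.
Assume P_j = 3·3^j + (-2)^j for some j ≥ 0.
Then P_{j+1} = 3P_j − 5·(-2)^j = 3·(3·3^j + (-2)^j) − 5·(-2)^j = 3·3^{j+1} + 3·(-2)^j − 5·(-2)^j = 3·3^{j+1} − 2·(-2)^j = 3·3^{j+1} + (-2)^{j+1}.
Hence P_m = 3·3^m + (-2)^m for every m ≥ 0, by induction.

P_m = 3·3^m + (-2)^m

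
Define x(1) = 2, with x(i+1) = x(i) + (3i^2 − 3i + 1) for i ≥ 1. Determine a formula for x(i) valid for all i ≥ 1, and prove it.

Claim: x(i) = i^3 − 3i^2 + 3i + 1.

Base case: x(1) = 2, and 1^3 − 3·1^2 + 3·1 + 1 = 2.
Assume x(r) = r^3 − 3r^2 + 3r + 1.
Then x(r+1) = x(r) + (3r^2 − 3r + 1) = (r^3 − 3r^2 + 3r + 1) + (3r^2 − 3r + 1) = r^3 + 2,
and (r+1)^3 − 3·(r+1)^2 + 3·(r+1) + 1 = r^3 + 2.
By induction, x(i) = i^3 − 3i^2 + 3i + 1 for all i ≥ 1.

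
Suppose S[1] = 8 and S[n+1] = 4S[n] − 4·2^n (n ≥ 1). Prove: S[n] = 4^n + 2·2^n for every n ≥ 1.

Base case: S[1] = 8, and 4^1 + 2·2^1 = 4 + 4 = 8.
Assume S[m] = 4^m + 2·2^m for some m ≥ 1.
Then S[m+1] = 4S[m] − 4·2^m = 4·(4^m + 2·2^m) − 4·2^m = 4^{m+1} + 8·2^m − 4·2^m = 4^{m+1} + 4·2^m = 4^{m+1} + 2·2^{m+1}.
Hence S[n] = 4^n + 2·2^n for every n ≥ 1, by induction.

S[n] = 4^n + 2·2^n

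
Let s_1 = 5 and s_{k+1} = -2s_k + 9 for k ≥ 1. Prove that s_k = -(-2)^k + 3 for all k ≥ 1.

Base case: s_1 = 5, and -(-2)^1 + 3 = 2 + 3 = 5.
Assume s_m = -(-2)^m + 3 for some m ≥ 1.
Then s_{m+1} = -2s_m + 9 = -2·(-(-2)^m + 3) + 9 = 2·(-2)^m − 6 + 9 = -(-2)^{m+1} + 3.
Hence s_k = -(-2)^k + 3 for every k ≥ 1, by induction.

s_k = -(-2)^k + 3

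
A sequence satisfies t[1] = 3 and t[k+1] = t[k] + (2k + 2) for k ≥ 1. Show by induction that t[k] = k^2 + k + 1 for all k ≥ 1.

Base case: t[1] = 3, and 1^2 + 1 + 1 = 3.
Assume t[j] = j^2 + j + 1.
Then t[j+1] = t[j] + (2j + 2) = (j^2 + j + 1) + (2j + 2) = j^2 + 3j + 3,
and (j+1)^2 + (j+1) + 1 = j^2 + 3j + 3.
This completes the inductive step, so t[k] = k^2 + k + 1 for all k ≥ 1.

t[k] = k^2 + k + 1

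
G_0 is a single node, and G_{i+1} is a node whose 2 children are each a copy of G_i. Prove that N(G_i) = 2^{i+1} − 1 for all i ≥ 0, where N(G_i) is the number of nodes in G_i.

Base case: N(G_0) = 1, and 2^{0+1} − 1 = 1.
Assume N(G_j) = 2^{j+1} − 1.
Then N(G_{j+1}) = 1 + 2N(G_j) = 1 + 2(2^{j+1} − 1) = 2^{j+2} − 2 + 1 = 2^{j+2} − 1.
Hence N(G_i) = 2^{i+1} − 1 for every i ≥ 0, by induction.

N(G_i) = 2^{i+1} − 1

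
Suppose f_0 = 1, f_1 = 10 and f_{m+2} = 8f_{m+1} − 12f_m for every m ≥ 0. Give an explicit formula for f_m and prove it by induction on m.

Claim: f_m = 2·6^m − 2^m.

Base cases: f_0 = 1 and 2·6^0 − 2^0 = 1; f_1 = 10 and 2·6^1 − 2^1 = 10.
Assume f_j = 2·6^j − 2^j for all 0 ≤ j ≤ r, where r ≥ 1.
Then f_{r+1} = 8f_r − 12f_{r−1} = 8·(2·6^r − 2^r) − 12·(2·6^{r−1} − 2^{r−1}) = 2·(8·6 − 12)6^{r−1} − (8·2 − 12)2^{r−1} = 72·6^{r−1} − 4·2^{r−1} = 2·6^{r+1} − 2^{r+1}.
By strong induction, f_m = 2·6^m − 2^m for all m ≥ 0.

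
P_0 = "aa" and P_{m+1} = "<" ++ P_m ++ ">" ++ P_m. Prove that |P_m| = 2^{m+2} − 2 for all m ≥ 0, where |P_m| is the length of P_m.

Base case: |P_0| = 2, and 2^{0+2} − 2 = 2.
Assume |P_r| = 2^{r+2} − 2.
Then |P_{r+1}| = 1 + |P_r| + 1 + |P_r| = 2|P_r| + 2 = 2(2^{r+2} − 2) + 2 = 2^{r+3} − 4 + 2 = 2^{r+3} − 2.
Hence |P_m| = 2^{m+2} − 2 for every m ≥ 0, by induction.

|P_m| = 2^{m+2} − 2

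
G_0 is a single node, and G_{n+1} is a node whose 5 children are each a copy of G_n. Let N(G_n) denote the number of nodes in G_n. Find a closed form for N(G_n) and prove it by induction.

Claim: N(G_n) = (5^{n+1} − 1)/4.

Base case: N(G_0) = 1, and (5^{0+1} − 1)/4 = 1.
Assume N(G_m) = (5^{m+1} − 1)/4.
Then N(G_{m+1}) = 1 + 5N(G_m) = 1 + 5·(5^{m+1} − 1)/4 = 1 + (5^{m+2} − 5)/4 = (4 + 5^{m+2} − 5)/4 = (5^{m+2} − 1)/4.
This completes the inductive step, so N(G_n) = (5^{n+1} − 1)/4 for all n ≥ 0.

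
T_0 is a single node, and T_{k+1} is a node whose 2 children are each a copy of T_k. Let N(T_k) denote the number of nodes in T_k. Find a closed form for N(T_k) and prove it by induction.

Claim: N(T_k) = 2^{k+1} − 1.

Base case: N(T_0) = 1, and 2^{0+1} − 1 = 1.
Assume N(T_m) = 2^{m+1} − 1.
Then N(T_{m+1}) = 1 + 2N(T_m) = 1 + 2(2^{m+1} − 1) = 2^{m+2} − 2 + 1 = 2^{m+2} − 1.
This completes the inductive step, so N(T_k) = 2^{k+1} − 1 for all k ≥ 0.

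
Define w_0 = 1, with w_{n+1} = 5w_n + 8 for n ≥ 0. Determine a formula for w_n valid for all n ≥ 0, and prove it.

Claim: w_n = 3·5^n − 2.

Base case: w_0 = 1, and 3·5^0 − 2 = 3 − 2 = 1.
Assume w_r = 3·5^r − 2 for some r ≥ 0.
Then w_{r+1} = 5w_r + 8 = 5·(3·5^r − 2) + 8 = 15·5^r − 10 + 8 = 3·5^{r+1} − 2.
This completes the inductive step, so w_n = 3·5^n − 2 for all n ≥ 0.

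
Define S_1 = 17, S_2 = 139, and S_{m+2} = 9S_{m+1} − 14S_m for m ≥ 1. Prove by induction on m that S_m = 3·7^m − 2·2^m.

Base cases: S_1 = 17 and 3·7^1 − 2·2^1 = 17; S_2 = 139 and 3·7^2 − 2·2^2 = 139.
Assume S_i = 3·7^i − 2·2^i for all 1 ≤ i ≤ j, where j ≥ 2.
Then S_{j+1} = 9S_j − 14S_{j−1} = 9·(3·7^j − 2·2^j) − 14·(3·7^{j−1} − 2·2^{j−1}) = 3·(9·7 − 14)7^{j−1} − 2·(9·2 − 14)2^{j−1} = 147·7^{j−1} − 8·2^{j−1} = 3·7^{j+1} − 2·2^{j+1}.
So the formula holds for j+1, and by strong induction S_m = 3·7^m − 2·2^m for all m ≥ 1.

S_m = 3·7^m − 2·2^m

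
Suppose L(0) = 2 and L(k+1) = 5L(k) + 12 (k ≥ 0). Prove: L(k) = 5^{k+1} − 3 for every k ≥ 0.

Base case: L(0) = 2, and 5^{0+1} − 3 = 5 − 3 = 2.
Assume L(m) = 5^{m+1} − 3 for some m ≥ 0.
Then L(m+1) = 5L(m) + 12 = 5·(5^{m+1} − 3) + 12 = 5^{m+2} − 15 + 12 = 5^{m+2} − 3.
By induction, L(k) = 5^{k+1} − 3 for all k ≥ 0.

L(k) = 5^{k+1} − 3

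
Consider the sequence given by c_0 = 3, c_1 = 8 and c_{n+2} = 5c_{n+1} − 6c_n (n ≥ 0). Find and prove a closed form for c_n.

Claim: c_n = 2·3^n + 2^n.

Base cases: c_0 = 3 and 2·3^0 + 2^0 = 3; c_1 = 8 and 2·3^1 + 2^1 = 8.
Assume c_i = 2·3^i + 2^i for all 0 ≤ i ≤ j, where j ≥ 1.
Then c_{j+1} = 5c_j − 6c_{j−1} = 5·(2·3^j + 2^j) − 6·(2·3^{j−1} + 2^{j−1}) = 2·(5·3 − 6)3^{j−1} + (5·2 − 6)2^{j−1} = 18·3^{j−1} + 4·2^{j−1} = 2·3^{j+1} + 2^{j+1}.
Hence c_n = 2·3^n + 2^n for every n ≥ 0, by strong induction.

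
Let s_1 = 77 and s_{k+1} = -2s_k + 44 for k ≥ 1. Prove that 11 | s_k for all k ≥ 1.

Base case: s_1 = 77 = 11·7, so 11 | s_1.
Assume 11 | s_j, so s_j = 11t for some integer t.
Then s_{j+1} = -2s_j + 44 = -2·(11t) + 44 = 11(-2t + 4), so 11 | s_{j+1}.
So the property holds for j+1, and by induction 11 | s_k for all k ≥ 1.

11 | s_k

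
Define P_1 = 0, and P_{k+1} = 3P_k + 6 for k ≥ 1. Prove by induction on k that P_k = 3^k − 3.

Base case: P_1 = 0, and 3^1 − 3 = 3 − 3 = 0.
Assume P_j = 3^j − 3 for some j ≥ 1.
Then P_{j+1} = 3P_j + 6 = 3·(3^j − 3) + 6 = 3^{j+1} − 9 + 6 = 3^{j+1} − 3.
Hence P_k = 3^k − 3 for every k ≥ 1, by induction.

P_k = 3^k − 3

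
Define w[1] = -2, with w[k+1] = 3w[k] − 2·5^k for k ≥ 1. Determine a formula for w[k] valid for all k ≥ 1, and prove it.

Claim: w[k] = 3^k − 5^k.

Base case: w[1] = -2, and 3^1 − 5^1 = 3 − 5 = -2.
Assume w[m] = 3^m − 5^m for some m ≥ 1.
Then w[m+1] = 3w[m] − 2·5^m = 3·(3^m − 5^m) − 2·5^m = 3^{m+1} − 3·5^m − 2·5^m = 3^{m+1} − 5·5^m = 3^{m+1} − 5^{m+1}.
This completes the inductive step, so w[k] = 3^k − 5^k for all k ≥ 1.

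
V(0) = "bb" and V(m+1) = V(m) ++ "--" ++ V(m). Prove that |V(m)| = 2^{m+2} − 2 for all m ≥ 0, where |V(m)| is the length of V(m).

Base case: |V(0)| = 2, and 2^{0+2} − 2 = 2.
Assume |V(r)| = 2^{r+2} − 2.
Then |V(r+1)| = |V(r)| + 2 + |V(r)| = 2|V(r)| + 2 = 2(2^{r+2} − 2) + 2 = 2^{r+3} − 4 + 2 = 2^{r+3} − 2.
So the formula holds for r+1, and by induction |V(m)| = 2^{m+2} − 2 for all m ≥ 0.

|V(m)| = 2^{m+2} − 2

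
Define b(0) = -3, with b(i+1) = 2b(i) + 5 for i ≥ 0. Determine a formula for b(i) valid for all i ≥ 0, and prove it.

Claim: b(i) = 2^{i+1} − 5.

Base case: b(0) = -3, and 2^{0+1} − 5 = 2 − 5 = -3.
Assume b(j) = 2^{j+1} − 5 for some j ≥ 0.
Then b(j+1) = 2b(j) + 5 = 2·(2^{j+1} − 5) + 5 = 2^{j+2} − 10 + 5 = 2^{j+2} − 5.
By induction, b(i) = 2^{i+1} − 5 for all i ≥ 0.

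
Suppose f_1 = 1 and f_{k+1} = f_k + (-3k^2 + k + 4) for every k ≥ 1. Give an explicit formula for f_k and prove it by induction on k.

Claim: f_k = -k^3 + 2k^2 + 3k − 3.

Base case: f_1 = 1, and -1^3 + 2·1^2 + 3·1 − 3 = 1.
Assume f_r = -r^3 + 2r^2 + 3r − 3.
Then f_{r+1} = f_r + (-3r^2 + r + 4) = (-r^3 + 2r^2 + 3r − 3) + (-3r^2 + r + 4) = -r^3 − r^2 + 4r + 1,
and -(r+1)^3 + 2·(r+1)^2 + 3·(r+1) − 3 = -r^3 − r^2 + 4r + 1.
By induction, f_k = -k^3 + 2k^2 + 3k − 3 for all k ≥ 1.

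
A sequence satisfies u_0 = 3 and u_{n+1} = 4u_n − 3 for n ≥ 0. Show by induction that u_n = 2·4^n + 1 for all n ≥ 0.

Base case: u_0 = 3, and 2·4^0 + 1 = 2 + 1 = 3.
Assume u_j = 2·4^j + 1 for some j ≥ 0.
Then u_{j+1} = 4u_j − 3 = 4·(2·4^j + 1) − 3 = 8·4^j + 4 − 3 = 2·4^{j+1} + 1.
So the formula holds for j+1, and by induction u_n = 2·4^n + 1 for all n ≥ 0.

u_n = 2·4^n + 1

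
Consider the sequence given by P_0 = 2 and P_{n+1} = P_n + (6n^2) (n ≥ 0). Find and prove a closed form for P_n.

Claim: P_n = 2n^3 − 3n^2 + n + 2.

Base case: P_0 = 2, and 2·0^3 − 3·0^2 + 0 + 2 = 2.
Assume P_m = 2m^3 − 3m^2 + m + 2.
Then P_{m+1} = P_m + (6m^2) = (2m^3 − 3m^2 + m + 2) + (6m^2) = 2m^3 + 3m^2 + m + 2,
and 2·(m+1)^3 − 3·(m+1)^2 + (m+1) + 2 = 2m^3 + 3m^2 + m + 2.
Hence P_n = 2n^3 − 3n^2 + n + 2 for every n ≥ 0, by induction.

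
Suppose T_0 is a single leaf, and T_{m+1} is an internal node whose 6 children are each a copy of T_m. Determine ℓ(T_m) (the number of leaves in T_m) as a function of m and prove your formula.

Claim: ℓ(T_m) = 6^m.

Base case: ℓ(T_0) = 1, and 6^0 = 1.
Assume ℓ(T_r) = 6^r.
Then ℓ(T_{r+1}) = 6·ℓ(T_r) = 6·6^r = 6^{r+1}.
This completes the inductive step, so ℓ(T_m) = 6^m for all m ≥ 0.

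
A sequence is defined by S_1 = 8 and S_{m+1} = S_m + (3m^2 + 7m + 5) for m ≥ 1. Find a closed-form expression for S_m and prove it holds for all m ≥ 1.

Claim: S_m = m^3 + 2m^2 + 2m + 3.

Base case: S_1 = 8, and 1^3 + 2·1^2 + 2·1 + 3 = 8.
Assume S_k = k^3 + 2k^2 + 2k + 3.
Then S_{k+1} = S_k + (3k^2 + 7k + 5) = (k^3 + 2k^2 + 2k + 3) + (3k^2 + 7k + 5) = k^3 + 5k^2 + 9k + 8,
and (k+1)^3 + 2·(k+1)^2 + 2·(k+1) + 3 = k^3 + 5k^2 + 9k + 8.
Hence S_m = m^3 + 2m^2 + 2m + 3 for every m ≥ 1, by induction.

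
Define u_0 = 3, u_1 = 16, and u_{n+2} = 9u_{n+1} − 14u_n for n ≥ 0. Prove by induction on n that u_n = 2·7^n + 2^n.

Base cases: u_0 = 3 and 2·7^0 + 2^0 = 3; u_1 = 16 and 2·7^1 + 2^1 = 16.
Assume u_j = 2·7^j + 2^j for all 0 ≤ j ≤ k, where k ≥ 1.
Then u_{k+1} = 9u_k − 14u_{k−1} = 9·(2·7^k + 2^k) − 14·(2·7^{k−1} + 2^{k−1}) = 2·(9·7 − 14)7^{k−1} + (9·2 − 14)2^{k−1} = 98·7^{k−1} + 4·2^{k−1} = 2·7^{k+1} + 2^{k+1}.
So the formula holds for k+1, and by strong induction u_n = 2·7^n + 2^n for all n ≥ 0.

u_n = 2·7^n + 2^n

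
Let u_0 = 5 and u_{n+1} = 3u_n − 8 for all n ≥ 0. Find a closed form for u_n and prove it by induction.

Claim: u_n = 3^n + 4.

Base case: u_0 = 5, and 3^0 + 4 = 1 + 4 = 5.
Assume u_k = 3^k + 4 for some k ≥ 0.
Then u_{k+1} = 3u_k − 8 = 3·(3^k + 4) − 8 = 3^{k+1} + 12 − 8 = 3^{k+1} + 4.
By induction, u_n = 3^n + 4 for all n ≥ 0.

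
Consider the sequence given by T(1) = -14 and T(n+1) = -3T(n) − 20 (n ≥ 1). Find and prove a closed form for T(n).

Claim: T(n) = 3·(-3)^n − 5.

Base case: T(1) = -14, and 3·(-3)^1 − 5 = -9 − 5 = -14.
Assume T(k) = 3·(-3)^k − 5 for some k ≥ 1.
Then T(k+1) = -3T(k) − 20 = -3·(3·(-3)^k − 5) − 20 = -9·(-3)^k + 15 − 20 = 3·(-3)^{k+1} − 5.
So the formula holds for k+1, and by induction T(n) = 3·(-3)^n − 5 for all n ≥ 1.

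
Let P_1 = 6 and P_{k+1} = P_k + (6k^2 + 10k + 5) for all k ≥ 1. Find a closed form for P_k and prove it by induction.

Claim: P_k = 2k^3 + 2k^2 + k + 1.

Base case: P_1 = 6, and 2·1^3 + 2·1^2 + 1 + 1 = 6.
Assume P_m = 2m^3 + 2m^2 + m + 1.
Then P_{m+1} = P_m + (6m^2 + 10m + 5) = (2m^3 + 2m^2 + m + 1) + (6m^2 + 10m + 5) = 2m^3 + 8m^2 + 11m + 6,
and 2·(m+1)^3 + 2·(m+1)^2 + (m+1) + 1 = 2m^3 + 8m^2 + 11m + 6.
By induction, P_k = 2k^3 + 2k^2 + k + 1 for all k ≥ 1.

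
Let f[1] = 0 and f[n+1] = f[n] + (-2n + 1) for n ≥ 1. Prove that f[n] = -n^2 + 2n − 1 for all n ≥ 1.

Base case: f[1] = 0, and -1^2 + 2·1 − 1 = 0.
Assume f[j] = -j^2 + 2j − 1.
Then f[j+1] = f[j] + (-2j + 1) = (-j^2 + 2j − 1) + (-2j + 1) = -j^2,
and -(j+1)^2 + 2·(j+1) − 1 = -j^2.
Hence f[n] = -n^2 + 2n − 1 for every n ≥ 1, by induction.

f[n] = -n^2 + 2n − 1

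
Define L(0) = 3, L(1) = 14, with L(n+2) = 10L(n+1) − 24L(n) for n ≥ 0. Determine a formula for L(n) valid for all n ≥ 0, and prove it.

Claim: L(n) = 6^n + 2·4^n.

Base cases: L(0) = 3 and 6^0 + 2·4^0 = 3; L(1) = 14 and 6^1 + 2·4^1 = 14.
Assume L(j) = 6^j + 2·4^j for all 0 ≤ j ≤ m, where m ≥ 1.
Then L(m+1) = 10L(m) − 24L(m−1) = 10·(6^m + 2·4^m) − 24·(6^{m−1} + 2·4^{m−1}) = (10·6 − 24)6^{m−1} + 2·(10·4 − 24)4^{m−1} = 36·6^{m−1} + 32·4^{m−1} = 6^{m+1} + 2·4^{m+1}.
Hence L(n) = 6^n + 2·4^n for every n ≥ 0, by strong induction.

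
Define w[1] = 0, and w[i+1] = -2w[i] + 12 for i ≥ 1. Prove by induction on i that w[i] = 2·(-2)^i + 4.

Base case: w[1] = 0, and 2·(-2)^1 + 4 = -4 + 4 = 0.
Assume w[m] = 2·(-2)^m + 4 for some m ≥ 1.
Then w[m+1] = -2w[m] + 12 = -2·(2·(-2)^m + 4) + 12 = -4·(-2)^m − 8 + 12 = 2·(-2)^{m+1} + 4.
By induction, w[i] = 2·(-2)^i + 4 for all i ≥ 1.

w[i] = 2·(-2)^i + 4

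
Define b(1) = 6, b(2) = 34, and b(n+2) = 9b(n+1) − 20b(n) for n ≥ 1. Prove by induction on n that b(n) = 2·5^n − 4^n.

Base cases: b(1) = 6 and 2·5^1 − 4^1 = 6; b(2) = 34 and 2·5^2 − 4^2 = 34.
Assume b(i) = 2·5^i − 4^i for all 1 ≤ i ≤ j, where j ≥ 2.
Then b(j+1) = 9b(j) − 20b(j−1) = 9·(2·5^j − 4^j) − 20·(2·5^{j−1} − 4^{j−1}) = 2·(9·5 − 20)5^{j−1} − (9·4 − 20)4^{j−1} = 50·5^{j−1} − 16·4^{j−1} = 2·5^{j+1} − 4^{j+1}.
Hence b(n) = 2·5^n − 4^n for every n ≥ 1, by strong induction.

b(n) = 2·5^n − 4^n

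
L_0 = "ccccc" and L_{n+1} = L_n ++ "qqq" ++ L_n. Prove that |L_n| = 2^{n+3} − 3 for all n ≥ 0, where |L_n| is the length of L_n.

Base case: |L_0| = 5, and 2^{0+3} − 3 = 5.
Assume |L_j| = 2^{j+3} − 3.
Then |L_{j+1}| = |L_j| + 3 + |L_j| = 2|L_j| + 3 = 2(2^{j+3} − 3) + 3 = 2^{j+1+3} − 6 + 3 = 2^{j+1+3} − 3.
By induction, |L_n| = 2^{n+3} − 3 for all n ≥ 0.

|L_n| = 2^{n+3} − 3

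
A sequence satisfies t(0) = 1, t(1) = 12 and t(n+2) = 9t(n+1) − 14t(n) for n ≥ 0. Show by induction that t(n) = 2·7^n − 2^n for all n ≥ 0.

Base cases: t(0) = 1 and 2·7^0 − 2^0 = 1; t(1) = 12 and 2·7^1 − 2^1 = 12.
Assume t(j) = 2·7^j − 2^j for all 0 ≤ j ≤ k, where k ≥ 1.
Then t(k+1) = 9t(k) − 14t(k−1) = 9·(2·7^k − 2^k) − 14·(2·7^{k−1} − 2^{k−1}) = 2·(9·7 − 14)7^{k−1} − (9·2 − 14)2^{k−1} = 98·7^{k−1} − 4·2^{k−1} = 2·7^{k+1} − 2^{k+1}.
By strong induction, t(n) = 2·7^n − 2^n for all n ≥ 0.

t(n) = 2·7^n − 2^n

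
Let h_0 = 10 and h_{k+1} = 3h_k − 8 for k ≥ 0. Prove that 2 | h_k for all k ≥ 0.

Base case: h_0 = 10 = 2·5, so 2 | h_0.
Assume 2 | h_j, so h_j = 2t for some integer t.
Then h_{j+1} = 3h_j − 8 = 3·(2t) − 8 = 2(3t − 4), so 2 | h_{j+1}.
By induction, 2 | h_k for all k ≥ 0.

2 | h_k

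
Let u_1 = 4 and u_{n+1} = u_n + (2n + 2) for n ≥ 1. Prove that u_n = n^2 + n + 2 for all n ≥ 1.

Base case: u_1 = 4, and 1^2 + 1 + 2 = 4.
Assume u_m = m^2 + m + 2.
Then u_{m+1} = u_m + (2m + 2) = (m^2 + m + 2) + (2m + 2) = m^2 + 3m + 4,
and (m+1)^2 + (m+1) + 2 = m^2 + 3m + 4.
Hence u_n = n^2 + n + 2 for every n ≥ 1, by induction.

u_n = n^2 + n + 2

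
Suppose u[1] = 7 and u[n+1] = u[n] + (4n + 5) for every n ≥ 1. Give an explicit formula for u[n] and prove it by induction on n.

Claim: u[n] = 2n^2 + 3n + 2.

Base case: u[1] = 7, and 2·1^2 + 3·1 + 2 = 7.
Assume u[r] = 2r^2 + 3r + 2.
Then u[r+1] = u[r] + (4r + 5) = (2r^2 + 3r + 2) + (4r + 5) = 2r^2 + 7r + 7,
and 2·(r+1)^2 + 3·(r+1) + 2 = 2r^2 + 7r + 7.
This completes the inductive step, so u[n] = 2n^2 + 3n + 2 for all n ≥ 1.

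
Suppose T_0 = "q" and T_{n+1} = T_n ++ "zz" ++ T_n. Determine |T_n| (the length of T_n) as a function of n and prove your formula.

Claim: |T_n| = 3·2^n − 2.

Base case: |T_0| = 1, and 3·2^0 − 2 = 1.
Assume |T_m| = 3·2^m − 2.
Then |T_{m+1}| = |T_m| + 2 + |T_m| = 2|T_m| + 2 = 2(3·2^m − 2) + 2 = 3·2^{m+1} − 4 + 2 = 3·2^{m+1} − 2.
So the formula holds for m+1, and by induction |T_n| = 3·2^n − 2 for all n ≥ 0.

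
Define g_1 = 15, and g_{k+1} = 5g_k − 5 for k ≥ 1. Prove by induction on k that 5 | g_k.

Base case: g_1 = 15 = 5·3, so 5 | g_1.
Assume 5 | g_j, so g_j = 5t for some integer t.
Then g_{j+1} = 5g_j − 5 = 5·(5t) − 5 = 5(5t − 1), so 5 | g_{j+1}.
This completes the inductive step, so 5 | g_k for all k ≥ 1.

5 | g_k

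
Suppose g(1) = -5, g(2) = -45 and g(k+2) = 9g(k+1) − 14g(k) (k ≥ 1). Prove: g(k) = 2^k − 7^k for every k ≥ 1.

Base cases: g(1) = -5 and 2^1 − 7^1 = -5; g(2) = -45 and 2^2 − 7^2 = -45.
Assume g(i) = 2^i − 7^i for all 1 ≤ i ≤ j, where j ≥ 2.
Then g(j+1) = 9g(j) − 14g(j−1) = 9·(2^j − 7^j) − 14·(2^{j−1} − 7^{j−1}) = (9·2 − 14)2^{j−1} − (9·7 − 14)7^{j−1} = 4·2^{j−1} − 49·7^{j−1} = 2^{j+1} − 7^{j+1}.
This completes the inductive step, so g(k) = 2^k − 7^k for all k ≥ 1.

g(k) = 2^k − 7^k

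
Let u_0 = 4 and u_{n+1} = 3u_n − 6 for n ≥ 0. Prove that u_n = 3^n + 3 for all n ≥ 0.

Base case: u_0 = 4, and 3^0 + 3 = 1 + 3 = 4.
Assume u_k = 3^k + 3 for some k ≥ 0.
Then u_{k+1} = 3u_k − 6 = 3·(3^k + 3) − 6 = 3^{k+1} + 9 − 6 = 3^{k+1} + 3.
Hence u_n = 3^n + 3 for every n ≥ 0, by induction.

u_n = 3^n + 3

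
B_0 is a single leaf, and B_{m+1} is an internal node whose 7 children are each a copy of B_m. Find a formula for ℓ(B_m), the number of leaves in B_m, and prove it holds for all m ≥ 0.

Claim: ℓ(B_m) = 7^m.

Base case: ℓ(B_0) = 1, and 7^0 = 1.
Assume ℓ(B_j) = 7^j.
Then ℓ(B_{j+1}) = 7·ℓ(B_j) = 7·7^j = 7^{j+1}.
This completes the inductive step, so ℓ(B_m) = 7^m for all m ≥ 0.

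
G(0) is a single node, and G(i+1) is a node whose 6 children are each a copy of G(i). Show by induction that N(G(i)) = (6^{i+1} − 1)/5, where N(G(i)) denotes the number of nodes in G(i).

Base case: N(G(0)) = 1, and (6^{0+1} − 1)/5 = 1.
Assume N(G(k)) = (6^{k+1} − 1)/5.
Then N(G(k+1)) = 1 + 6N(G(k)) = 1 + 6·(6^{k+1} − 1)/5 = 1 + (6^{k+2} − 6)/5 = (5 + 6^{k+2} − 6)/5 = (6^{k+2} − 1)/5.
Hence N(G(i)) = (6^{i+1} − 1)/5 for every i ≥ 0, by induction.

N(G(i)) = (6^{i+1} − 1)/5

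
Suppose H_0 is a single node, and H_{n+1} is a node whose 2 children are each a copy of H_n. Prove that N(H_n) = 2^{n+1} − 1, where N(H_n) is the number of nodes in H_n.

Base case: N(H_0) = 1, and 2^{0+1} − 1 = 1.
Assume N(H_m) = 2^{m+1} − 1.
Then N(H_{m+1}) = 1 + 2N(H_m) = 1 + 2(2^{m+1} − 1) = 2^{m+2} − 2 + 1 = 2^{m+2} − 1.
By induction, N(H_n) = 2^{n+1} − 1 for all n ≥ 0.

N(H_n) = 2^{n+1} − 1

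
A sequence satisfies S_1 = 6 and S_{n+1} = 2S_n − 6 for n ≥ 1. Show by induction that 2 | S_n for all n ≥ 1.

Base case: S_1 = 6 = 2·3, so 2 | S_1.
Assume 2 | S_m, so S_m = 2t for some integer t.
Then S_{m+1} = 2S_m − 6 = 2·(2t) − 6 = 2(2t − 3), so 2 | S_{m+1}.
This completes the inductive step, so 2 | S_n for all n ≥ 1.

2 | S_n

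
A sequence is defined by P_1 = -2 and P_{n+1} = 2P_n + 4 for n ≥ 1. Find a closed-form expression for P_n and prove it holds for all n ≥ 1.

Claim: P_n = 2^n − 4.

Base case: P_1 = -2, and 2^1 − 4 = 2 − 4 = -2.
Assume P_m = 2^m − 4 for some m ≥ 1.
Then P_{m+1} = 2P_m + 4 = 2·(2^m − 4) + 4 = 2^{m+1} − 8 + 4 = 2^{m+1} − 4.
So the formula holds for m+1, and by induction P_n = 2^n − 4 for all n ≥ 1.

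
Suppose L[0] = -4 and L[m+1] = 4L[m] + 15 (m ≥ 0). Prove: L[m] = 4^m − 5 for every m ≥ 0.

Base case: L[0] = -4, and 4^0 − 5 = 1 − 5 = -4.
Assume L[r] = 4^r − 5 for some r ≥ 0.
Then L[r+1] = 4L[r] + 15 = 4·(4^r − 5) + 15 = 4^{r+1} − 20 + 15 = 4^{r+1} − 5.
Hence L[m] = 4^m − 5 for every m ≥ 0, by induction.

L[m] = 4^m − 5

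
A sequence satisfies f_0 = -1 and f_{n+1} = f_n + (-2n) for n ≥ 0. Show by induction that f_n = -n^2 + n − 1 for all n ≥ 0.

Base case: f_0 = -1, and -0^2 + 0 − 1 = -1.
Assume f_r = -r^2 + r − 1.
Then f_{r+1} = f_r + (-2r) = (-r^2 + r − 1) + (-2r) = -r^2 − r − 1,
and -(r+1)^2 + (r+1) − 1 = -r^2 − r − 1.
This completes the inductive step, so f_n = -n^2 + n − 1 for all n ≥ 0.

f_n = -n^2 + n − 1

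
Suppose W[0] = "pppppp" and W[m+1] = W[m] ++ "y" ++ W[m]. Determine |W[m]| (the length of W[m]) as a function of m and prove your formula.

Claim: |W[m]| = 7·2^m − 1.

Base case: |W[0]| = 6, and 7·2^0 − 1 = 6.
Assume |W[r]| = 7·2^r − 1.
Then |W[r+1]| = |W[r]| + 1 + |W[r]| = 2|W[r]| + 1 = 2(7·2^r − 1) + 1 = 7·2^{r+1} − 2 + 1 = 7·2^{r+1} − 1.
Hence |W[m]| = 7·2^m − 1 for every m ≥ 0, by induction.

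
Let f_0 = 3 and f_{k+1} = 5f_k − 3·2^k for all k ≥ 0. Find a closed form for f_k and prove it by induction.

Claim: f_k = 2·5^k + 2^k.

Base case: f_0 = 3, and 2·5^0 + 2^0 = 2 + 1 = 3.
Assume f_r = 2·5^r + 2^r for some r ≥ 0.
Then f_{r+1} = 5f_r − 3·2^r = 5·(2·5^r + 2^r) − 3·2^r = 2·5^{r+1} + 5·2^r − 3·2^r = 2·5^{r+1} + 2·2^r = 2·5^{r+1} + 2^{r+1}.
By induction, f_k = 2·5^k + 2^k for all k ≥ 0.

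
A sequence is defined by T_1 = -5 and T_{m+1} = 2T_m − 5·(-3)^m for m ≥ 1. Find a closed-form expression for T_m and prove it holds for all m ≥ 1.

Claim: T_m = -2^m + (-3)^m.

Base case: T_1 = -5, and -2^1 + (-3)^1 = -2 − 3 = -5.
Assume T_k = -2^k + (-3)^k for some k ≥ 1.
Then T_{k+1} = 2T_k − 5·(-3)^k = 2·(-2^k + (-3)^k) − 5·(-3)^k = -2^{k+1} + 2·(-3)^k − 5·(-3)^k = -2^{k+1} − 3·(-3)^k = -2^{k+1} + (-3)^{k+1}.
By induction, T_m = -2^m + (-3)^m for all m ≥ 1.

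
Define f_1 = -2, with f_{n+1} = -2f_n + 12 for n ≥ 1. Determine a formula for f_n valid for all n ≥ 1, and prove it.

Claim: f_n = 3·(-2)^n + 4.

Base case: f_1 = -2, and 3·(-2)^1 + 4 = -6 + 4 = -2.
Assume f_m = 3·(-2)^m + 4 for some m ≥ 1.
Then f_{m+1} = -2f_m + 12 = -2·(3·(-2)^m + 4) + 12 = -6·(-2)^m − 8 + 12 = 3·(-2)^{m+1} + 4.
This completes the inductive step, so f_n = 3·(-2)^n + 4 for all n ≥ 1.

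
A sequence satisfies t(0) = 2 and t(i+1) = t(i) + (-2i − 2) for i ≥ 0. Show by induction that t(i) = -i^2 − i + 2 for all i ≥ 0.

Base case: t(0) = 2, and -0^2 − 0 + 2 = 2.
Assume t(m) = -m^2 − m + 2.
Then t(m+1) = t(m) + (-2m − 2) = (-m^2 − m + 2) + (-2m − 2) = -m^2 − 3m,
and -(m+1)^2 − (m+1) + 2 = -m^2 − 3m.
By induction, t(i) = -i^2 − i + 2 for all i ≥ 0.

t(i) = -i^2 − i + 2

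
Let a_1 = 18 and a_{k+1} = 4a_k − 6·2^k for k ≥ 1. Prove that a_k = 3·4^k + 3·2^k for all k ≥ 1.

Base case: a_1 = 18, and 3·4^1 + 3·2^1 = 12 + 6 = 18.
Assume a_m = 3·4^m + 3·2^m for some m ≥ 1.
Then a_{m+1} = 4a_m − 6·2^m = 4·(3·4^m + 3·2^m) − 6·2^m = 3·4^{m+1} + 12·2^m − 6·2^m = 3·4^{m+1} + 6·2^m = 3·4^{m+1} + 3·2^{m+1}.
So the formula holds for m+1, and by induction a_k = 3·4^k + 3·2^k for all k ≥ 1.

a_k = 3·4^k + 3·2^k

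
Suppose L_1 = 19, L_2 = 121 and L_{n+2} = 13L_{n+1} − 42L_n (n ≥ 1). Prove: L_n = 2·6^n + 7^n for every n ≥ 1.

Base cases: L_1 = 19 and 2·6^1 + 7^1 = 19; L_2 = 121 and 2·6^2 + 7^2 = 121.
Assume L_j = 2·6^j + 7^j for all 1 ≤ j ≤ r, where r ≥ 2.
Then L_{r+1} = 13L_r − 42L_{r−1} = 13·(2·6^r + 7^r) − 42·(2·6^{r−1} + 7^{r−1}) = 2·(13·6 − 42)6^{r−1} + (13·7 − 42)7^{r−1} = 72·6^{r−1} + 49·7^{r−1} = 2·6^{r+1} + 7^{r+1}.
So the formula holds for r+1, and by strong induction L_n = 2·6^n + 7^n for all n ≥ 1.

L_n = 2·6^n + 7^n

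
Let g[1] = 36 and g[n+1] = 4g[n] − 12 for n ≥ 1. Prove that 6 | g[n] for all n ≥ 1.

Base case: g[1] = 36 = 6·6, so 6 | g[1].
Assume 6 | g[r], so g[r] = 6t for some integer t.
Then g[r+1] = 4g[r] − 12 = 4·(6t) − 12 = 6(4t − 2), so 6 | g[r+1].
So the property holds for r+1, and by induction 6 | g[n] for all n ≥ 1.

6 | g[n]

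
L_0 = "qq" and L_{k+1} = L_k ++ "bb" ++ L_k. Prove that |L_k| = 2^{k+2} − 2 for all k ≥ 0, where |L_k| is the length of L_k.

Base case: |L_0| = 2, and 2^{0+2} − 2 = 2.
Assume |L_j| = 2^{j+2} − 2.
Then |L_{j+1}| = |L_j| + 2 + |L_j| = 2|L_j| + 2 = 2(2^{j+2} − 2) + 2 = 2^{j+3} − 4 + 2 = 2^{j+3} − 2.
So the formula holds for j+1, and by induction |L_k| = 2^{k+2} − 2 for all k ≥ 0.

|L_k| = 2^{k+2} − 2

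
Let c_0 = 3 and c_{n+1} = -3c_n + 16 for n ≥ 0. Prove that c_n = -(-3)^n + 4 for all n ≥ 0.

Base case: c_0 = 3, and -(-3)^0 + 4 = -1 + 4 = 3.
Assume c_j = -(-3)^j + 4 for some j ≥ 0.
Then c_{j+1} = -3c_j + 16 = -3·(-(-3)^j + 4) + 16 = 3·(-3)^j − 12 + 16 = -(-3)^{j+1} + 4.
By induction, c_n = -(-3)^n + 4 for all n ≥ 0.

c_n = -(-3)^n + 4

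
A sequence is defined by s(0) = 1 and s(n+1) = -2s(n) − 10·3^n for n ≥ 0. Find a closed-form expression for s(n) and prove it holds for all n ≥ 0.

Claim: s(n) = 3·(-2)^n − 2·3^n.

Base case: s(0) = 1, and 3·(-2)^0 − 2·3^0 = 3 − 2 = 1.
Assume s(r) = 3·(-2)^r − 2·3^r for some r ≥ 0.
Then s(r+1) = -2s(r) − 10·3^r = -2·(3·(-2)^r − 2·3^r) − 10·3^r = 3·(-2)^{r+1} + 4·3^r − 10·3^r = 3·(-2)^{r+1} − 6·3^r = 3·(-2)^{r+1} − 2·3^{r+1}.
Hence s(n) = 3·(-2)^n − 2·3^n for every n ≥ 0, by induction.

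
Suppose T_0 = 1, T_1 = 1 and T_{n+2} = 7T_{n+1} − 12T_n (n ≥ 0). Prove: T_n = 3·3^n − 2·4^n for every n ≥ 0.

Base cases: T_0 = 1 and 3·3^0 − 2·4^0 = 1; T_1 = 1 and 3·3^1 − 2·4^1 = 1.
Assume T_j = 3·3^j − 2·4^j for all 0 ≤ j ≤ m, where m ≥ 1.
Then T_{m+1} = 7T_m − 12T_{m−1} = 7·(3·3^m − 2·4^m) − 12·(3·3^{m−1} − 2·4^{m−1}) = 3·(7·3 − 12)3^{m−1} − 2·(7·4 − 12)4^{m−1} = 27·3^{m−1} − 32·4^{m−1} = 3·3^{m+1} − 2·4^{m+1}.
Hence T_n = 3·3^n − 2·4^n for every n ≥ 0, by strong induction.

T_n = 3·3^n − 2·4^n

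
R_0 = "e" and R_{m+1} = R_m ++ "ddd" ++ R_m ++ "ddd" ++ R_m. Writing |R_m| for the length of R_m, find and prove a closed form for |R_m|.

Claim: |R_m| = 4·3^m − 3.

Base case: |R_0| = 1, and 4·3^0 − 3 = 1.
Assume |R_j| = 4·3^j − 3.
Then |R_{j+1}| = 3|R_j| + 6 = 3(4·3^j − 3) + 6 = 4·3^{j+1} − 9 + 6 = 4·3^{j+1} − 3.
Hence |R_m| = 4·3^m − 3 for every m ≥ 0, by induction.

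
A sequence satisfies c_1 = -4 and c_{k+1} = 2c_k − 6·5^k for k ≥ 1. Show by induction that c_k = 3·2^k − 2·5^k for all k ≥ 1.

Base case: c_1 = -4, and 3·2^1 − 2·5^1 = 6 − 10 = -4.
Assume c_r = 3·2^r − 2·5^r for some r ≥ 1.
Then c_{r+1} = 2c_r − 6·5^r = 2·(3·2^r − 2·5^r) − 6·5^r = 3·2^{r+1} − 4·5^r − 6·5^r = 3·2^{r+1} − 10·5^r = 3·2^{r+1} − 2·5^{r+1}.
This completes the inductive step, so c_k = 3·2^k − 2·5^k for all k ≥ 1.

c_k = 3·2^k − 2·5^k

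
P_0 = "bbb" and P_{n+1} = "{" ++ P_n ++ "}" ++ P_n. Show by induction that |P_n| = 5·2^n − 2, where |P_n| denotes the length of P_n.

Base case: |P_0| = 3, and 5·2^0 − 2 = 3.
Assume |P_m| = 5·2^m − 2.
Then |P_{m+1}| = 1 + |P_m| + 1 + |P_m| = 2|P_m| + 2 = 2(5·2^m − 2) + 2 = 5·2^{m+1} − 4 + 2 = 5·2^{m+1} − 2.
Hence |P_n| = 5·2^n − 2 for every n ≥ 0, by induction.

|P_n| = 5·2^n − 2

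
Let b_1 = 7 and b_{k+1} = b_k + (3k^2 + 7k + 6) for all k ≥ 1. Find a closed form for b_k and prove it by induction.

Claim: b_k = k^3 + 2k^2 + 3k + 1.

Base case: b_1 = 7, and 1^3 + 2·1^2 + 3·1 + 1 = 7.
Assume b_m = m^3 + 2m^2 + 3m + 1.
Then b_{m+1} = b_m + (3m^2 + 7m + 6) = (m^3 + 2m^2 + 3m + 1) + (3m^2 + 7m + 6) = m^3 + 5m^2 + 10m + 7,
and (m+1)^3 + 2·(m+1)^2 + 3·(m+1) + 1 = m^3 + 5m^2 + 10m + 7.
This completes the inductive step, so b_k = k^3 + 2k^2 + 3k + 1 for all k ≥ 1.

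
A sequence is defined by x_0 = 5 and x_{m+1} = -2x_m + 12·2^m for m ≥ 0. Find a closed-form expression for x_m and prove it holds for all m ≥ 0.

Claim: x_m = 2·(-2)^m + 3·2^m.

Base case: x_0 = 5, and 2·(-2)^0 + 3·2^0 = 2 + 3 = 5.
Assume x_r = 2·(-2)^r + 3·2^r for some r ≥ 0.
Then x_{r+1} = -2x_r + 12·2^r = -2·(2·(-2)^r + 3·2^r) + 12·2^r = 2·(-2)^{r+1} − 6·2^r + 12·2^r = 2·(-2)^{r+1} + 6·2^r = 2·(-2)^{r+1} + 3·2^{r+1}.
Hence x_m = 2·(-2)^m + 3·2^m for every m ≥ 0, by induction.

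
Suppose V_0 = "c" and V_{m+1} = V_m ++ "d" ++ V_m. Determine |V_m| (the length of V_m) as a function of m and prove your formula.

Claim: |V_m| = 2^{m+1} − 1.

Base case: |V_0| = 1, and 2^{0+1} − 1 = 1.
Assume |V_r| = 2^{r+1} − 1.
Then |V_{r+1}| = |V_r| + 1 + |V_r| = 2|V_r| + 1 = 2(2^{r+1} − 1) + 1 = 2^{r+2} − 2 + 1 = 2^{r+2} − 1.
By induction, |V_m| = 2^{m+1} − 1 for all m ≥ 0.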